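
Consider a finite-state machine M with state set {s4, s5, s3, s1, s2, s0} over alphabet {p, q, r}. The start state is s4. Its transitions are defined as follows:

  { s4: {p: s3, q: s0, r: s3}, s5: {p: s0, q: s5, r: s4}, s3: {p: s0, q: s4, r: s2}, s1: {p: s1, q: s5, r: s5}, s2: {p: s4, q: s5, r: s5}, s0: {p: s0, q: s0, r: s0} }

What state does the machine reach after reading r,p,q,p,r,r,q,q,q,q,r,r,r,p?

s0

Trace: s4 -r-> s3 -p-> s0 -q-> s0 -p-> s0 -r-> s0 -r-> s0 -q-> s0 -q-> s0 -q-> s0 -q-> s0 -r-> s0 -r-> s0 -r-> s0 -p-> s0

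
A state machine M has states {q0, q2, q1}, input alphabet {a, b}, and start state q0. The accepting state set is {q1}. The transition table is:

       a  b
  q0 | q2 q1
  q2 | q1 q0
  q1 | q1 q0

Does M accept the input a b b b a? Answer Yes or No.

No

Trace: q0 -a-> q2 -b-> q0 -b-> q1 -b-> q0 -a-> q2
End state q2 is not accepting.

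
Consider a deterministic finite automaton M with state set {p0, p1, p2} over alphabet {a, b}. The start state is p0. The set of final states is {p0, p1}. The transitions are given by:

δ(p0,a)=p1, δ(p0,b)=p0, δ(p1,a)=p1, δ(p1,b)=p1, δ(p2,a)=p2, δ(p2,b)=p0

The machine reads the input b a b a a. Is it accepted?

start at p0
read 'b': p0 → p0
read 'a': p0 → p1
read 'b': p1 → p1
read 'a': p1 → p1
read 'a': p1 → p1
End state p1 is accepting.

Yes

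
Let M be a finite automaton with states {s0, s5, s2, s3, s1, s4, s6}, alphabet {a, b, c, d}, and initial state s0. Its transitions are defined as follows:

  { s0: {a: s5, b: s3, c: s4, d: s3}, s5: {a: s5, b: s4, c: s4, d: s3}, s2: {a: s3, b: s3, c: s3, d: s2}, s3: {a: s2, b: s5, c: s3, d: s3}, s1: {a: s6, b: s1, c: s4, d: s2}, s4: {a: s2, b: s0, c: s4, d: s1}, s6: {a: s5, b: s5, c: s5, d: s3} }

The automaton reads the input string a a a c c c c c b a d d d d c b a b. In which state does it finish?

start at s0
read 'a': s0 → s5
read 'a': s5 → s5
read 'a': s5 → s5
read 'c': s5 → s4
read 'c': s4 → s4
read 'c': s4 → s4
read 'c': s4 → s4
read 'c': s4 → s4
read 'b': s4 → s0
read 'a': s0 → s5
read 'd': s5 → s3
read 'd': s3 → s3
read 'd': s3 → s3
read 'd': s3 → s3
read 'c': s3 → s3
read 'b': s3 → s5
read 'a': s5 → s5
read 'b': s5 → s4

s4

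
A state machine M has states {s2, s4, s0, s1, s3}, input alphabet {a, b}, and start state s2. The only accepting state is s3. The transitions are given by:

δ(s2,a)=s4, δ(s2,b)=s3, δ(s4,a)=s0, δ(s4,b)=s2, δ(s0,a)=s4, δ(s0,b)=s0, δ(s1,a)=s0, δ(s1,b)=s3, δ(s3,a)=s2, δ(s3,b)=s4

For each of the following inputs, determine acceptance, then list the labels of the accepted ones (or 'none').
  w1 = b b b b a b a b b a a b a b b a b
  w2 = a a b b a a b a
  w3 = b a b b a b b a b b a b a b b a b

w1

w1:
  start at s2
  read 'b': s2 → s3
  read 'b': s3 → s4
  read 'b': s4 → s2
  read 'b': s2 → s3
  read 'a': s3 → s2
  read 'b': s2 → s3
  read 'a': s3 → s2
  read 'b': s2 → s3
  read 'b': s3 → s4
  read 'a': s4 → s0
  read 'a': s0 → s4
  read 'b': s4 → s2
  read 'a': s2 → s4
  read 'b': s4 → s2
  read 'b': s2 → s3
  read 'a': s3 → s2
  read 'b': s2 → s3
  end s3, accepted
w2:
  start at s2
  read 'a': s2 → s4
  read 'a': s4 → s0
  read 'b': s0 → s0
  read 'b': s0 → s0
  read 'a': s0 → s4
  read 'a': s4 → s0
  read 'b': s0 → s0
  read 'a': s0 → s4
  end s4, rejected
w3:
  start at s2
  read 'b': s2 → s3
  read 'a': s3 → s2
  read 'b': s2 → s3
  read 'b': s3 → s4
  read 'a': s4 → s0
  read 'b': s0 → s0
  read 'b': s0 → s0
  read 'a': s0 → s4
  read 'b': s4 → s2
  read 'b': s2 → s3
  read 'a': s3 → s2
  read 'b': s2 → s3
  read 'a': s3 → s2
  read 'b': s2 → s3
  read 'b': s3 → s4
  read 'a': s4 → s0
  read 'b': s0 → s0
  end s0, rejected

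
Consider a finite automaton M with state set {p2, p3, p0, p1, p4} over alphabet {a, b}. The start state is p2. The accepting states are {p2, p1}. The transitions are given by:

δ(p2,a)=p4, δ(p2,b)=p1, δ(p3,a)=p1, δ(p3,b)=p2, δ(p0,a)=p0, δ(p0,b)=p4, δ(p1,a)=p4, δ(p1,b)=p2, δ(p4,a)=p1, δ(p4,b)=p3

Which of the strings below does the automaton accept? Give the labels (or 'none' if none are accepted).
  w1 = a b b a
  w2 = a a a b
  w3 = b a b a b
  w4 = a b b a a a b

w3

w1: Trace: p2 -a-> p4 -b-> p3 -b-> p2 -a-> p4  → end p4, rejected
w2: Trace: p2 -a-> p4 -a-> p1 -a-> p4 -b-> p3  → end p3, rejected
w3: Trace: p2 -b-> p1 -a-> p4 -b-> p3 -a-> p1 -b-> p2  → end p2, accepted
w4: Trace: p2 -a-> p4 -b-> p3 -b-> p2 -a-> p4 -a-> p1 -a-> p4 -b-> p3  → end p3, rejected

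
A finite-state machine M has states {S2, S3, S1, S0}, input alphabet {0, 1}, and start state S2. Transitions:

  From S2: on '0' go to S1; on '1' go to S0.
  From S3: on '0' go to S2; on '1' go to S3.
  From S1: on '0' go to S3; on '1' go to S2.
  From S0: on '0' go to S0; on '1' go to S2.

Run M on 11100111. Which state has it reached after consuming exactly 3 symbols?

start at S2
read '1': S2 → S0
read '1': S0 → S2
read '1': S2 → S0
After 3 symbols: S0.

S0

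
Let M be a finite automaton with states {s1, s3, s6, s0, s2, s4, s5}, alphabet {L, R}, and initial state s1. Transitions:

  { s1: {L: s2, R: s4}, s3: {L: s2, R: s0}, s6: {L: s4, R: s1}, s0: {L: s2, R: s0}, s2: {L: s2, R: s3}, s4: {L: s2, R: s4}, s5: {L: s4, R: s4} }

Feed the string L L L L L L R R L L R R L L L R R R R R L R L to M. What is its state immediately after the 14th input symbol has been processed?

s2

start at s1
read 'L': s1 → s2
read 'L': s2 → s2
read 'L': s2 → s2
read 'L': s2 → s2
read 'L': s2 → s2
read 'L': s2 → s2
read 'R': s2 → s3
read 'R': s3 → s0
read 'L': s0 → s2
read 'L': s2 → s2
read 'R': s2 → s3
read 'R': s3 → s0
read 'L': s0 → s2
read 'L': s2 → s2
After 14 symbols: s2.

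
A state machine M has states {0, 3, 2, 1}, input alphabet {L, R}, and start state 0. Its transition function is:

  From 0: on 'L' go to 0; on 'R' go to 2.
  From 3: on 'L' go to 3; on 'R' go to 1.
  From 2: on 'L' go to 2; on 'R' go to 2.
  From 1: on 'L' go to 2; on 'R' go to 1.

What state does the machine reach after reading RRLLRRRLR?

2

0 → 2 → 2 → 2 → 2 → 2 → 2 → 2 → 2 → 2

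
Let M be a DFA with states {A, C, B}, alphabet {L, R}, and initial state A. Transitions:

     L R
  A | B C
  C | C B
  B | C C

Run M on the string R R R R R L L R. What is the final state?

Trace: A -R-> C -R-> B -R-> C -R-> B -R-> C -L-> C -L-> C -R-> B

B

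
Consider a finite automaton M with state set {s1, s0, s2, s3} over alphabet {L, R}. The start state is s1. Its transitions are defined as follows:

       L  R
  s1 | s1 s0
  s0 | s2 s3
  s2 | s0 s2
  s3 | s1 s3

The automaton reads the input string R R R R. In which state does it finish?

Trace: s1 -R-> s0 -R-> s3 -R-> s3 -R-> s3

s3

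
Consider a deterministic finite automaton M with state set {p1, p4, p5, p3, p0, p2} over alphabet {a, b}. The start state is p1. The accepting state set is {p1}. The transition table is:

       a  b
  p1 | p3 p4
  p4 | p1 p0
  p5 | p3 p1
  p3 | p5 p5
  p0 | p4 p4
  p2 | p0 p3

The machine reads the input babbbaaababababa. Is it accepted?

Trace: p1 -b-> p4 -a-> p1 -b-> p4 -b-> p0 -b-> p4 -a-> p1 -a-> p3 -a-> p5 -b-> p1 -a-> p3 -b-> p5 -a-> p3 -b-> p5 -a-> p3 -b-> p5 -a-> p3
End state p3 is not accepting.

No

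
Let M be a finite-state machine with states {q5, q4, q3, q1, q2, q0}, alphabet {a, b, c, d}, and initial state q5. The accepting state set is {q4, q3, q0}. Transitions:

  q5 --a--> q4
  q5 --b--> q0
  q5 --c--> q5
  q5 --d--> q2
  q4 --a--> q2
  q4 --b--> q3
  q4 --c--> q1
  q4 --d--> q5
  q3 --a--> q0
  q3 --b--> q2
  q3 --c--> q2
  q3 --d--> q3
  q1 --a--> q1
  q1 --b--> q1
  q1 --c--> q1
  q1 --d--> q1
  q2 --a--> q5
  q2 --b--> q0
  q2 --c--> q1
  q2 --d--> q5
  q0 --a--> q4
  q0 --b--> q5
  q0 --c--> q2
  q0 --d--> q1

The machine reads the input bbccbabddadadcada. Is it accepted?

No

Trace: q5 -b-> q0 -b-> q5 -c-> q5 -c-> q5 -b-> q0 -a-> q4 -b-> q3 -d-> q3 -d-> q3 -a-> q0 -d-> q1 -a-> q1 -d-> q1 -c-> q1 -a-> q1 -d-> q1 -a-> q1
End state q1 is not accepting.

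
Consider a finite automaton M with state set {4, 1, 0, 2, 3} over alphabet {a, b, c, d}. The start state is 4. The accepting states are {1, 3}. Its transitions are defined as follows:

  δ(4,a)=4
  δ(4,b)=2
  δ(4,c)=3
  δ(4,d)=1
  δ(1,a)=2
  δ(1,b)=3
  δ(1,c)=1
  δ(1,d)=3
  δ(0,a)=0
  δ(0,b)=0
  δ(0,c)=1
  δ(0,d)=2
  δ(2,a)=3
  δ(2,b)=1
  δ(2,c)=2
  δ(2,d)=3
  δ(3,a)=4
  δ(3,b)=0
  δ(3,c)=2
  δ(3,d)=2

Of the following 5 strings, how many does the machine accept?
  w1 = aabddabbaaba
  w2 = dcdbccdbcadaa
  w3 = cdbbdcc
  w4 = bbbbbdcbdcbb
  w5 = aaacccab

w1: Trace: 4 -a-> 4 -a-> 4 -b-> 2 -d-> 3 -d-> 2 -a-> 3 -b-> 0 -b-> 0 -a-> 0 -a-> 0 -b-> 0 -a-> 0  → end 0, rejected
w2: Trace: 4 -d-> 1 -c-> 1 -d-> 3 -b-> 0 -c-> 1 -c-> 1 -d-> 3 -b-> 0 -c-> 1 -a-> 2 -d-> 3 -a-> 4 -a-> 4  → end 4, rejected
w3: Trace: 4 -c-> 3 -d-> 2 -b-> 1 -b-> 3 -d-> 2 -c-> 2 -c-> 2  → end 2, rejected
w4: Trace: 4 -b-> 2 -b-> 1 -b-> 3 -b-> 0 -b-> 0 -d-> 2 -c-> 2 -b-> 1 -d-> 3 -c-> 2 -b-> 1 -b-> 3  → end 3, accepted
w5: Trace: 4 -a-> 4 -a-> 4 -a-> 4 -c-> 3 -c-> 2 -c-> 2 -a-> 3 -b-> 0  → end 0, rejected

1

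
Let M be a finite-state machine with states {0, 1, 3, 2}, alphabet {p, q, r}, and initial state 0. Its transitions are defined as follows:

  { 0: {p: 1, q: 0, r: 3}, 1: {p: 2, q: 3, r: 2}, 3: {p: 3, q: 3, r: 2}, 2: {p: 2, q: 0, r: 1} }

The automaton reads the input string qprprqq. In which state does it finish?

start at 0
read 'q': 0 → 0
read 'p': 0 → 1
read 'r': 1 → 2
read 'p': 2 → 2
read 'r': 2 → 1
read 'q': 1 → 3
read 'q': 3 → 3

3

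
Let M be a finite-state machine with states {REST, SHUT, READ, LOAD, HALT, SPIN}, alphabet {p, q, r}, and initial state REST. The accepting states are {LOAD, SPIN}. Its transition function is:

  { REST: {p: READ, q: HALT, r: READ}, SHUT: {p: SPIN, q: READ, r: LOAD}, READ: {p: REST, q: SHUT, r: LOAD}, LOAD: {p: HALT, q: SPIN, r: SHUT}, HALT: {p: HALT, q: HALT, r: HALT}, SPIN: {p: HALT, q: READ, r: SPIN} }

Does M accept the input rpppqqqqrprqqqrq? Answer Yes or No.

REST → READ → REST → READ → REST → HALT → HALT → HALT → HALT → HALT → HALT → HALT → HALT → HALT → HALT → HALT → HALT
End state HALT is not accepting.

No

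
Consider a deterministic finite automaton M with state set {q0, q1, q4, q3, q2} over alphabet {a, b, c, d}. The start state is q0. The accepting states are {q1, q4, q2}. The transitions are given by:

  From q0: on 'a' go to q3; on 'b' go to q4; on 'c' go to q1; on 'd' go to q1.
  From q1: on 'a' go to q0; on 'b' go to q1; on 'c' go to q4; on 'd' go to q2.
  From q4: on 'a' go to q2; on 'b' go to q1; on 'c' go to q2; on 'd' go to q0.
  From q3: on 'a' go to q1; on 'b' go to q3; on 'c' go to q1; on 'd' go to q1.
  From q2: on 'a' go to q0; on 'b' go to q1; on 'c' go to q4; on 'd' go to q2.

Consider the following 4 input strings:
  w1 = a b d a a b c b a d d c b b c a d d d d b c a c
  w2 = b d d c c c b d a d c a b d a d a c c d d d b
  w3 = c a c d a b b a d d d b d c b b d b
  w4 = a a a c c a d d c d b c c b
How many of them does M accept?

w1:
  start at q0
  read 'a': q0 → q3
  read 'b': q3 → q3
  read 'd': q3 → q1
  read 'a': q1 → q0
  read 'a': q0 → q3
  read 'b': q3 → q3
  read 'c': q3 → q1
  read 'b': q1 → q1
  read 'a': q1 → q0
  read 'd': q0 → q1
  read 'd': q1 → q2
  read 'c': q2 → q4
  read 'b': q4 → q1
  read 'b': q1 → q1
  read 'c': q1 → q4
  read 'a': q4 → q2
  read 'd': q2 → q2
  read 'd': q2 → q2
  read 'd': q2 → q2
  read 'd': q2 → q2
  read 'b': q2 → q1
  read 'c': q1 → q4
  read 'a': q4 → q2
  read 'c': q2 → q4
  end q4, accepted
w2:
  start at q0
  read 'b': q0 → q4
  read 'd': q4 → q0
  read 'd': q0 → q1
  read 'c': q1 → q4
  read 'c': q4 → q2
  read 'c': q2 → q4
  read 'b': q4 → q1
  read 'd': q1 → q2
  read 'a': q2 → q0
  read 'd': q0 → q1
  read 'c': q1 → q4
  read 'a': q4 → q2
  read 'b': q2 → q1
  read 'd': q1 → q2
  read 'a': q2 → q0
  read 'd': q0 → q1
  read 'a': q1 → q0
  read 'c': q0 → q1
  read 'c': q1 → q4
  read 'd': q4 → q0
  read 'd': q0 → q1
  read 'd': q1 → q2
  read 'b': q2 → q1
  end q1, accepted
w3:
  start at q0
  read 'c': q0 → q1
  read 'a': q1 → q0
  read 'c': q0 → q1
  read 'd': q1 → q2
  read 'a': q2 → q0
  read 'b': q0 → q4
  read 'b': q4 → q1
  read 'a': q1 → q0
  read 'd': q0 → q1
  read 'd': q1 → q2
  read 'd': q2 → q2
  read 'b': q2 → q1
  read 'd': q1 → q2
  read 'c': q2 → q4
  read 'b': q4 → q1
  read 'b': q1 → q1
  read 'd': q1 → q2
  read 'b': q2 → q1
  end q1, accepted
w4:
  start at q0
  read 'a': q0 → q3
  read 'a': q3 → q1
  read 'a': q1 → q0
  read 'c': q0 → q1
  read 'c': q1 → q4
  read 'a': q4 → q2
  read 'd': q2 → q2
  read 'd': q2 → q2
  read 'c': q2 → q4
  read 'd': q4 → q0
  read 'b': q0 → q4
  read 'c': q4 → q2
  read 'c': q2 → q4
  read 'b': q4 → q1
  end q1, accepted

4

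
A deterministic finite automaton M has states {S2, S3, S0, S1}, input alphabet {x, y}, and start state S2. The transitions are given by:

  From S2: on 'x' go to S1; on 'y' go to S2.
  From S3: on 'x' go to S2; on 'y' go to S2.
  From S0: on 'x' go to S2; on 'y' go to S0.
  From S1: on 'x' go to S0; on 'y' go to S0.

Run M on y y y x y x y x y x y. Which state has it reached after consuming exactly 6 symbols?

S2

Trace: S2 -y-> S2 -y-> S2 -y-> S2 -x-> S1 -y-> S0 -x-> S2
After 6 symbols: S2.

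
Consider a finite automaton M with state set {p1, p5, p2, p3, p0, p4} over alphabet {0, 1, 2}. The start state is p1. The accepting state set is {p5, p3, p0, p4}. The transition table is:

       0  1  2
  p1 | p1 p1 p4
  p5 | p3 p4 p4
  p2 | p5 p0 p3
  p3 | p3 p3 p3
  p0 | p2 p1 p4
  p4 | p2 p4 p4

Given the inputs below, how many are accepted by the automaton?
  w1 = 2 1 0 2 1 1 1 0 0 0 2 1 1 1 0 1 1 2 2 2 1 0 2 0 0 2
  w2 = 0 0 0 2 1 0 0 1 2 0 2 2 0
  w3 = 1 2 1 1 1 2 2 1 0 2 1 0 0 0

3

w1:
  start at p1
  read '2': p1 → p4
  read '1': p4 → p4
  read '0': p4 → p2
  read '2': p2 → p3
  read '1': p3 → p3
  read '1': p3 → p3
  read '1': p3 → p3
  read '0': p3 → p3
  read '0': p3 → p3
  read '0': p3 → p3
  read '2': p3 → p3
  read '1': p3 → p3
  read '1': p3 → p3
  read '1': p3 → p3
  read '0': p3 → p3
  read '1': p3 → p3
  read '1': p3 → p3
  read '2': p3 → p3
  read '2': p3 → p3
  read '2': p3 → p3
  read '1': p3 → p3
  read '0': p3 → p3
  read '2': p3 → p3
  read '0': p3 → p3
  read '0': p3 → p3
  read '2': p3 → p3
  end p3, accepted
w2:
  start at p1
  read '0': p1 → p1
  read '0': p1 → p1
  read '0': p1 → p1
  read '2': p1 → p4
  read '1': p4 → p4
  read '0': p4 → p2
  read '0': p2 → p5
  read '1': p5 → p4
  read '2': p4 → p4
  read '0': p4 → p2
  read '2': p2 → p3
  read '2': p3 → p3
  read '0': p3 → p3
  end p3, accepted
w3:
  start at p1
  read '1': p1 → p1
  read '2': p1 → p4
  read '1': p4 → p4
  read '1': p4 → p4
  read '1': p4 → p4
  read '2': p4 → p4
  read '2': p4 → p4
  read '1': p4 → p4
  read '0': p4 → p2
  read '2': p2 → p3
  read '1': p3 → p3
  read '0': p3 → p3
  read '0': p3 → p3
  read '0': p3 → p3
  end p3, accepted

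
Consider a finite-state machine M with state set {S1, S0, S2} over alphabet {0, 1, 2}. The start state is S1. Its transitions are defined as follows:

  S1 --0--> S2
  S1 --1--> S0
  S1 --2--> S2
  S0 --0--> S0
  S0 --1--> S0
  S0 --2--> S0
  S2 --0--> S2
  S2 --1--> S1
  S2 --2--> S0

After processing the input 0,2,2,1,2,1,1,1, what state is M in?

start at S1
read '0': S1 → S2
read '2': S2 → S0
read '2': S0 → S0
read '1': S0 → S0
read '2': S0 → S0
read '1': S0 → S0
read '1': S0 → S0
read '1': S0 → S0

S0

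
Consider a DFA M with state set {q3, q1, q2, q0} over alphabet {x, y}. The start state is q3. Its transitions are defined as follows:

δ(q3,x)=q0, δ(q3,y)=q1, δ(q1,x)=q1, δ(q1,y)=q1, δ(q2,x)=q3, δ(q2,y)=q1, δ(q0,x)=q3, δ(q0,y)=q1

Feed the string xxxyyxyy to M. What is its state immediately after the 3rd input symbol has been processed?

q0

Trace: q3 -x-> q0 -x-> q3 -x-> q0
After 3 symbols: q0.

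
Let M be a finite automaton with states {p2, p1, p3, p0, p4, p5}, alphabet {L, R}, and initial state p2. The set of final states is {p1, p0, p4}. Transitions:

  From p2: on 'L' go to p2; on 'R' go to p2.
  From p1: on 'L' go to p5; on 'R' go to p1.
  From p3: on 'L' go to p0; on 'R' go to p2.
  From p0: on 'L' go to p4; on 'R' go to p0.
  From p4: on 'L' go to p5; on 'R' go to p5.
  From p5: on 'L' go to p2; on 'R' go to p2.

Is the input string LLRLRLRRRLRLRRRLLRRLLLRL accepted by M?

No

start at p2
read 'L': p2 → p2
read 'L': p2 → p2
read 'R': p2 → p2
read 'L': p2 → p2
read 'R': p2 → p2
read 'L': p2 → p2
read 'R': p2 → p2
read 'R': p2 → p2
read 'R': p2 → p2
read 'L': p2 → p2
read 'R': p2 → p2
read 'L': p2 → p2
read 'R': p2 → p2
read 'R': p2 → p2
read 'R': p2 → p2
read 'L': p2 → p2
read 'L': p2 → p2
read 'R': p2 → p2
read 'R': p2 → p2
read 'L': p2 → p2
read 'L': p2 → p2
read 'L': p2 → p2
read 'R': p2 → p2
read 'L': p2 → p2
End state p2 is not accepting.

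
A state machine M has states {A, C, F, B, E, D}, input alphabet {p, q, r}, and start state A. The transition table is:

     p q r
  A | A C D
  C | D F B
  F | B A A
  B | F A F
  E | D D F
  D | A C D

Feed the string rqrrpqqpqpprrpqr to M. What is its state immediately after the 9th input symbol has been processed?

Trace: A -r-> D -q-> C -r-> B -r-> F -p-> B -q-> A -q-> C -p-> D -q-> C
After 9 symbols: C.

C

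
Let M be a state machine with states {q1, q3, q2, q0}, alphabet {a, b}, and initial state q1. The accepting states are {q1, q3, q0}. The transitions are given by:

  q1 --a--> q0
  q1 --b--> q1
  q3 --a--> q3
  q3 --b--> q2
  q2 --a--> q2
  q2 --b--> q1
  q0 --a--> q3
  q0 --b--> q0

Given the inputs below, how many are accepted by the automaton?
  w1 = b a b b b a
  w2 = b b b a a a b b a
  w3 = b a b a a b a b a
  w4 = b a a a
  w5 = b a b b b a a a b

4

w1: q1 → q1 → q0 → q0 → q0 → q0 → q3  → end q3, accepted
w2: q1 → q1 → q1 → q1 → q0 → q3 → q3 → q2 → q1 → q0  → end q0, accepted
w3: q1 → q1 → q0 → q0 → q3 → q3 → q2 → q2 → q1 → q0  → end q0, accepted
w4: q1 → q1 → q0 → q3 → q3  → end q3, accepted
w5: q1 → q1 → q0 → q0 → q0 → q0 → q3 → q3 → q3 → q2  → end q2, rejected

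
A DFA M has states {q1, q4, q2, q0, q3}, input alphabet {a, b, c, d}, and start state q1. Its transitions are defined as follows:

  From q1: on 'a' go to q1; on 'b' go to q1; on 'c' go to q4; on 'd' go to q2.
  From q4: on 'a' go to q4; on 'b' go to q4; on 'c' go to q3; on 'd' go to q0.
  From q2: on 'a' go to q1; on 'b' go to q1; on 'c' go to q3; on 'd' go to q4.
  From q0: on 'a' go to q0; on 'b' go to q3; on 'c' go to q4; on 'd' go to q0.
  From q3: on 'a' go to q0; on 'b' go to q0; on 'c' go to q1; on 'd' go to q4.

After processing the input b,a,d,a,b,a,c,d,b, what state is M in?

q3

Trace: q1 -b-> q1 -a-> q1 -d-> q2 -a-> q1 -b-> q1 -a-> q1 -c-> q4 -d-> q0 -b-> q3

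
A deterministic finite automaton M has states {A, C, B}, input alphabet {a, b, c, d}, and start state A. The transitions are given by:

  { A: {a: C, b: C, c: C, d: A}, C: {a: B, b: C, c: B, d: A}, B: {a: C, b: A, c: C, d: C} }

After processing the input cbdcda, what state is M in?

C

A → C → C → A → C → A → C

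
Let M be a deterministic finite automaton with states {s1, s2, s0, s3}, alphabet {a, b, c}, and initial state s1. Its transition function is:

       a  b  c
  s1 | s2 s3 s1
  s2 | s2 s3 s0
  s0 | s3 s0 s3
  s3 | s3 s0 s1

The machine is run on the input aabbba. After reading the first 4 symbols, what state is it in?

s0

Trace: s1 -a-> s2 -a-> s2 -b-> s3 -b-> s0
After 4 symbols: s0.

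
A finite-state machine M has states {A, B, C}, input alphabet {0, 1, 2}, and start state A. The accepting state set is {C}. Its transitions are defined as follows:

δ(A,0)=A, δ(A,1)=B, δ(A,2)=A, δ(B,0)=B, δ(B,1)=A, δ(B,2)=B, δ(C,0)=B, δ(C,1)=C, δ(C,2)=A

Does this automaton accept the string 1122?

No

Trace: A -1-> B -1-> A -2-> A -2-> A
End state A is not accepting.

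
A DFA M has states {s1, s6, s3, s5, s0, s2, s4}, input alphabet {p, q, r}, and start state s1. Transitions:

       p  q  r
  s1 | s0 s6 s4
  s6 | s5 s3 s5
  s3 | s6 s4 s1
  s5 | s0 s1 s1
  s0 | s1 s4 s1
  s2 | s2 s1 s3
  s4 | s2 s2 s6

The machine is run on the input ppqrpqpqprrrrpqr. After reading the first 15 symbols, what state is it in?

s4

start at s1
read 'p': s1 → s0
read 'p': s0 → s1
read 'q': s1 → s6
read 'r': s6 → s5
read 'p': s5 → s0
read 'q': s0 → s4
read 'p': s4 → s2
read 'q': s2 → s1
read 'p': s1 → s0
read 'r': s0 → s1
read 'r': s1 → s4
read 'r': s4 → s6
read 'r': s6 → s5
read 'p': s5 → s0
read 'q': s0 → s4
After 15 symbols: s4.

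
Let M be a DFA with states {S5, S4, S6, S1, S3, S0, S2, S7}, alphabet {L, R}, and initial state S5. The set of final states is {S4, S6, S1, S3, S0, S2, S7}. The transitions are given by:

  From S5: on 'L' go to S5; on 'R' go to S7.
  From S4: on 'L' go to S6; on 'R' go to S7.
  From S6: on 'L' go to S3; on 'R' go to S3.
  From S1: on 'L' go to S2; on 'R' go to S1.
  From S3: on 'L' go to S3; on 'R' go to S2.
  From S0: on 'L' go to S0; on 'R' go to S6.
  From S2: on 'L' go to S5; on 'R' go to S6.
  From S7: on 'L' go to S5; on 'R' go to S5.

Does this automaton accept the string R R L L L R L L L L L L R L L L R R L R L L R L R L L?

start at S5
read 'R': S5 → S7
read 'R': S7 → S5
read 'L': S5 → S5
read 'L': S5 → S5
read 'L': S5 → S5
read 'R': S5 → S7
read 'L': S7 → S5
read 'L': S5 → S5
read 'L': S5 → S5
read 'L': S5 → S5
read 'L': S5 → S5
read 'L': S5 → S5
read 'R': S5 → S7
read 'L': S7 → S5
read 'L': S5 → S5
read 'L': S5 → S5
read 'R': S5 → S7
read 'R': S7 → S5
read 'L': S5 → S5
read 'R': S5 → S7
read 'L': S7 → S5
read 'L': S5 → S5
read 'R': S5 → S7
read 'L': S7 → S5
read 'R': S5 → S7
read 'L': S7 → S5
read 'L': S5 → S5
End state S5 is not accepting.

No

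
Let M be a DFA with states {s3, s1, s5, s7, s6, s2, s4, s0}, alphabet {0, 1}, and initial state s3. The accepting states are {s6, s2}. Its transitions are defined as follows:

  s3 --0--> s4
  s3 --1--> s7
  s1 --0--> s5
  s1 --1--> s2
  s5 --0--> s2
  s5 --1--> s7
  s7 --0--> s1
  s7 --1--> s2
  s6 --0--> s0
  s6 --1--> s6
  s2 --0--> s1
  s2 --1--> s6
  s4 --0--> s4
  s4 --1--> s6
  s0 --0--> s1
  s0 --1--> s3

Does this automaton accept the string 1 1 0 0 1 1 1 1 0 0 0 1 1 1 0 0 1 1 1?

Trace: s3 -1-> s7 -1-> s2 -0-> s1 -0-> s5 -1-> s7 -1-> s2 -1-> s6 -1-> s6 -0-> s0 -0-> s1 -0-> s5 -1-> s7 -1-> s2 -1-> s6 -0-> s0 -0-> s1 -1-> s2 -1-> s6 -1-> s6
End state s6 is accepting.

Yes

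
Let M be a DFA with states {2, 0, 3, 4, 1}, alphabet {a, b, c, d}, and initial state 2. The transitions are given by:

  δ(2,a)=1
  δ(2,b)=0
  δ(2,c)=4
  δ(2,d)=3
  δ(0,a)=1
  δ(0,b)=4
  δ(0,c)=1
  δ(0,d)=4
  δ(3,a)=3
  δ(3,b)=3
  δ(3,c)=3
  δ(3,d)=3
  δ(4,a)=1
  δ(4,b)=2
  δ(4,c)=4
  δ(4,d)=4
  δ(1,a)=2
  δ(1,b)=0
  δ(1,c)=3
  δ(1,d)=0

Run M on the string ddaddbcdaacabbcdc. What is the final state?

2 → 3 → 3 → 3 → 3 → 3 → 3 → 3 → 3 → 3 → 3 → 3 → 3 → 3 → 3 → 3 → 3 → 3

3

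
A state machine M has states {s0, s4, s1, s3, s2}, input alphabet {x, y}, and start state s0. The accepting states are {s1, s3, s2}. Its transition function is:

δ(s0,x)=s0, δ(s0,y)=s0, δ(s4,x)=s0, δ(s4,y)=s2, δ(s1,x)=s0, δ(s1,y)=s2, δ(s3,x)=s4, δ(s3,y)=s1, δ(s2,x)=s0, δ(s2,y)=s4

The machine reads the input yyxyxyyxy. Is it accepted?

Trace: s0 -y-> s0 -y-> s0 -x-> s0 -y-> s0 -x-> s0 -y-> s0 -y-> s0 -x-> s0 -y-> s0
End state s0 is not accepting.

No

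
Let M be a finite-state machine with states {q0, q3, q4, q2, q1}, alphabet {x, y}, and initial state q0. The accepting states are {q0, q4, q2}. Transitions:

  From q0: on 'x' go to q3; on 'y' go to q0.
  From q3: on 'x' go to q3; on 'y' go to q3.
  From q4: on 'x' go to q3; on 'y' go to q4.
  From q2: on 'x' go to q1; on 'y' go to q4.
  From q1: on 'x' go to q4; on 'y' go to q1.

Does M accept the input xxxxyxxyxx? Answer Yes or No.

Trace: q0 -x-> q3 -x-> q3 -x-> q3 -x-> q3 -y-> q3 -x-> q3 -x-> q3 -y-> q3 -x-> q3 -x-> q3
End state q3 is not accepting.

No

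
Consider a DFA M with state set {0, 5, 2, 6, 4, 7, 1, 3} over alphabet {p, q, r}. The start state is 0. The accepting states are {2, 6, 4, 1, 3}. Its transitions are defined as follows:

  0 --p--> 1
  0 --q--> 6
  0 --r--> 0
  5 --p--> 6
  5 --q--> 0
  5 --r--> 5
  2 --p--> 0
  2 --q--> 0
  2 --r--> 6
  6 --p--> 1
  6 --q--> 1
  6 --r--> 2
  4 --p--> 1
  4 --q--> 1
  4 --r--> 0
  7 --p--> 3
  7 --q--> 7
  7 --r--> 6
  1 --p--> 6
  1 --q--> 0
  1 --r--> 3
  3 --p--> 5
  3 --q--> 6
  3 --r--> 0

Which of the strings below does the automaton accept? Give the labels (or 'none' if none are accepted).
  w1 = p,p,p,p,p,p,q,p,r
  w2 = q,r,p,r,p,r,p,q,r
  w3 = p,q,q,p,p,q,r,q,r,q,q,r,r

w1, w3

w1: Trace: 0 -p-> 1 -p-> 6 -p-> 1 -p-> 6 -p-> 1 -p-> 6 -q-> 1 -p-> 6 -r-> 2  → end 2, accepted
w2: Trace: 0 -q-> 6 -r-> 2 -p-> 0 -r-> 0 -p-> 1 -r-> 3 -p-> 5 -q-> 0 -r-> 0  → end 0, rejected
w3: Trace: 0 -p-> 1 -q-> 0 -q-> 6 -p-> 1 -p-> 6 -q-> 1 -r-> 3 -q-> 6 -r-> 2 -q-> 0 -q-> 6 -r-> 2 -r-> 6  → end 6, accepted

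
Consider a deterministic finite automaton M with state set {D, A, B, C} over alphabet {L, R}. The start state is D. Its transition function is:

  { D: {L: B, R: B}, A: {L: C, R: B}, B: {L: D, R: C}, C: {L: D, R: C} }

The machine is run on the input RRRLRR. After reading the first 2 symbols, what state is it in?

Trace: D -R-> B -R-> C
After 2 symbols: C.

C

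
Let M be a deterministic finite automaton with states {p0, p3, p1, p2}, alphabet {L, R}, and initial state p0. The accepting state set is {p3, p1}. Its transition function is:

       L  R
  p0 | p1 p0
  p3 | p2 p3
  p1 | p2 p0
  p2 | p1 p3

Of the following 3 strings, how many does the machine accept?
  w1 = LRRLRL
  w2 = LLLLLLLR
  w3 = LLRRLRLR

w1: Trace: p0 -L-> p1 -R-> p0 -R-> p0 -L-> p1 -R-> p0 -L-> p1  → end p1, accepted
w2: Trace: p0 -L-> p1 -L-> p2 -L-> p1 -L-> p2 -L-> p1 -L-> p2 -L-> p1 -R-> p0  → end p0, rejected
w3: Trace: p0 -L-> p1 -L-> p2 -R-> p3 -R-> p3 -L-> p2 -R-> p3 -L-> p2 -R-> p3  → end p3, accepted

2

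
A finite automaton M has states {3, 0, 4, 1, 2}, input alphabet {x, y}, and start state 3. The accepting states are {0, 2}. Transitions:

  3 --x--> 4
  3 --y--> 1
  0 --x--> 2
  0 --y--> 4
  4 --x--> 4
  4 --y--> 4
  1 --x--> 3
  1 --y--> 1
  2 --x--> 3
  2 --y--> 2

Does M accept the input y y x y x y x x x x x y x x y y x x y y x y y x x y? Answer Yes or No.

Trace: 3 -y-> 1 -y-> 1 -x-> 3 -y-> 1 -x-> 3 -y-> 1 -x-> 3 -x-> 4 -x-> 4 -x-> 4 -x-> 4 -y-> 4 -x-> 4 -x-> 4 -y-> 4 -y-> 4 -x-> 4 -x-> 4 -y-> 4 -y-> 4 -x-> 4 -y-> 4 -y-> 4 -x-> 4 -x-> 4 -y-> 4
End state 4 is not accepting.

No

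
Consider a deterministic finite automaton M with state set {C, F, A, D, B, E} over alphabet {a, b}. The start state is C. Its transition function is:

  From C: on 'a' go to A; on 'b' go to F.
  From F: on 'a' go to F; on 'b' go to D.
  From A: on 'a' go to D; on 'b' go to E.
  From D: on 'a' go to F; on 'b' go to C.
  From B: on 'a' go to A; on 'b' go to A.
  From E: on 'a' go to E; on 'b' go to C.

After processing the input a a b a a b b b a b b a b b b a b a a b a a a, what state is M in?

start at C
read 'a': C → A
read 'a': A → D
read 'b': D → C
read 'a': C → A
read 'a': A → D
read 'b': D → C
read 'b': C → F
read 'b': F → D
read 'a': D → F
read 'b': F → D
read 'b': D → C
read 'a': C → A
read 'b': A → E
read 'b': E → C
read 'b': C → F
read 'a': F → F
read 'b': F → D
read 'a': D → F
read 'a': F → F
read 'b': F → D
read 'a': D → F
read 'a': F → F
read 'a': F → F

F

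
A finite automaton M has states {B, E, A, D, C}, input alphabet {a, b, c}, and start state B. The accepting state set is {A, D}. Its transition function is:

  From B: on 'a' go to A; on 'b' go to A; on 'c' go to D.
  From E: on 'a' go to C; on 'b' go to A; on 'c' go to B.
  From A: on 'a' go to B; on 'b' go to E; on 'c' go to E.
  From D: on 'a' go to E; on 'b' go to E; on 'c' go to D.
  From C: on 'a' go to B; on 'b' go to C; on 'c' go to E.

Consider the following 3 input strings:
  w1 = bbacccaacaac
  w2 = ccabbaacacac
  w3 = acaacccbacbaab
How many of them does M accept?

w1: Trace: B -b-> A -b-> E -a-> C -c-> E -c-> B -c-> D -a-> E -a-> C -c-> E -a-> C -a-> B -c-> D  → end D, accepted
w2: Trace: B -c-> D -c-> D -a-> E -b-> A -b-> E -a-> C -a-> B -c-> D -a-> E -c-> B -a-> A -c-> E  → end E, rejected
w3: Trace: B -a-> A -c-> E -a-> C -a-> B -c-> D -c-> D -c-> D -b-> E -a-> C -c-> E -b-> A -a-> B -a-> A -b-> E  → end E, rejected

1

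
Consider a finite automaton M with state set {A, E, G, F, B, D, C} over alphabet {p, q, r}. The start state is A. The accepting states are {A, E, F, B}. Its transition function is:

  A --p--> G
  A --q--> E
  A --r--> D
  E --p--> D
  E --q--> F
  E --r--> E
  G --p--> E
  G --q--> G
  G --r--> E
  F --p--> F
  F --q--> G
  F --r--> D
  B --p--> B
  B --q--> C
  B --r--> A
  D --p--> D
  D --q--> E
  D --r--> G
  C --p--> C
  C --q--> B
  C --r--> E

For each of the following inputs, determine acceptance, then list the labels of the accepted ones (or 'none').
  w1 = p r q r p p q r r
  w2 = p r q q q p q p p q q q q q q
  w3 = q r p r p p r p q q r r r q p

w1: A → G → E → F → D → D → D → E → E → E  → end E, accepted
w2: A → G → E → F → G → G → E → F → F → F → G → G → G → G → G → G  → end G, rejected
w3: A → E → E → D → G → E → D → G → E → F → G → E → E → E → F → F  → end F, accepted

w1, w3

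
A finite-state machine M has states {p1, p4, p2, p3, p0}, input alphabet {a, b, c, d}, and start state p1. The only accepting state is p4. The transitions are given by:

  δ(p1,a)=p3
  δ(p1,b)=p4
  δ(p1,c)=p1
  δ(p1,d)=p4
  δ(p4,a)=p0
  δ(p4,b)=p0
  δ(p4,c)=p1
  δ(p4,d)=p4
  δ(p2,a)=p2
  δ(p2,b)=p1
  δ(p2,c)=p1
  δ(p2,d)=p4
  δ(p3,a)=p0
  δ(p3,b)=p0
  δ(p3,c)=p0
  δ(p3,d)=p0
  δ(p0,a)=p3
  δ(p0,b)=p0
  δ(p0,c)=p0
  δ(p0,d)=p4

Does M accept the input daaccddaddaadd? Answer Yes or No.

p1 → p4 → p0 → p3 → p0 → p0 → p4 → p4 → p0 → p4 → p4 → p0 → p3 → p0 → p4
End state p4 is accepting.

Yes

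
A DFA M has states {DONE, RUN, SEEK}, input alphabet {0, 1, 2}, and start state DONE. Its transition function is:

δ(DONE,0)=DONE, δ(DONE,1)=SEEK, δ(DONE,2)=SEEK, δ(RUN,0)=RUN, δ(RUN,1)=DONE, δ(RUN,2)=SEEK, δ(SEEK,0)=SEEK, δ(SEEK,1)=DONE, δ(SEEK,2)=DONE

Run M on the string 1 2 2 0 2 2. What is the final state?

SEEK

start at DONE
read '1': DONE → SEEK
read '2': SEEK → DONE
read '2': DONE → SEEK
read '0': SEEK → SEEK
read '2': SEEK → DONE
read '2': DONE → SEEK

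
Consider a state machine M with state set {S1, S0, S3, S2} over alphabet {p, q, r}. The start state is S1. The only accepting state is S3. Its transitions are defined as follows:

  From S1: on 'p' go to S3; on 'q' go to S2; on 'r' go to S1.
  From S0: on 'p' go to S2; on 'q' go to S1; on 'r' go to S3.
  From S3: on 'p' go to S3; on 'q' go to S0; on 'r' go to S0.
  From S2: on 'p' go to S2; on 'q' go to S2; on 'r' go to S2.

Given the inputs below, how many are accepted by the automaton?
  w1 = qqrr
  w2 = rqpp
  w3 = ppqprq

0

w1:
  start at S1
  read 'q': S1 → S2
  read 'q': S2 → S2
  read 'r': S2 → S2
  read 'r': S2 → S2
  end S2, rejected
w2:
  start at S1
  read 'r': S1 → S1
  read 'q': S1 → S2
  read 'p': S2 → S2
  read 'p': S2 → S2
  end S2, rejected
w3:
  start at S1
  read 'p': S1 → S3
  read 'p': S3 → S3
  read 'q': S3 → S0
  read 'p': S0 → S2
  read 'r': S2 → S2
  read 'q': S2 → S2
  end S2, rejected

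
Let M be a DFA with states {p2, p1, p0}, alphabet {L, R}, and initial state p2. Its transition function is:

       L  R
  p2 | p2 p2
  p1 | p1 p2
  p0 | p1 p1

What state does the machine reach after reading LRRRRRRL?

p2

Trace: p2 -L-> p2 -R-> p2 -R-> p2 -R-> p2 -R-> p2 -R-> p2 -R-> p2 -L-> p2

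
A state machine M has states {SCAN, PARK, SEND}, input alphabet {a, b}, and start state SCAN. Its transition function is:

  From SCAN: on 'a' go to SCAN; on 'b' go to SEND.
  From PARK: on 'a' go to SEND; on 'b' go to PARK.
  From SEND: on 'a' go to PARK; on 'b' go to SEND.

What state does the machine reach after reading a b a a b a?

PARK

SCAN → SCAN → SEND → PARK → SEND → SEND → PARK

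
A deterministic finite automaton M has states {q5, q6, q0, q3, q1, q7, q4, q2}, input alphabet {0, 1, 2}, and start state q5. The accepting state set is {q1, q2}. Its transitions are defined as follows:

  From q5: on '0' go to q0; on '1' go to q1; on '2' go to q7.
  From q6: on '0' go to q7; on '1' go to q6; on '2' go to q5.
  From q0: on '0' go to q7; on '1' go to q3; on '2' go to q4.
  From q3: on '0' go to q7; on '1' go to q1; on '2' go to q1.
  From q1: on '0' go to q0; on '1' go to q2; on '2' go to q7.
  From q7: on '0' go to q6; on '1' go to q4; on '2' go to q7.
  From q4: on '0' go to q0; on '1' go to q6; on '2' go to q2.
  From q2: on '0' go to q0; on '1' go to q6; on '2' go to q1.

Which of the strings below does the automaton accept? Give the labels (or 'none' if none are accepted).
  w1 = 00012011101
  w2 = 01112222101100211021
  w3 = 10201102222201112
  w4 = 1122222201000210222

w4

w1:
  start at q5
  read '0': q5 → q0
  read '0': q0 → q7
  read '0': q7 → q6
  read '1': q6 → q6
  read '2': q6 → q5
  read '0': q5 → q0
  read '1': q0 → q3
  read '1': q3 → q1
  read '1': q1 → q2
  read '0': q2 → q0
  read '1': q0 → q3
  end q3, rejected
w2:
  start at q5
  read '0': q5 → q0
  read '1': q0 → q3
  read '1': q3 → q1
  read '1': q1 → q2
  read '2': q2 → q1
  read '2': q1 → q7
  read '2': q7 → q7
  read '2': q7 → q7
  read '1': q7 → q4
  read '0': q4 → q0
  read '1': q0 → q3
  read '1': q3 → q1
  read '0': q1 → q0
  read '0': q0 → q7
  read '2': q7 → q7
  read '1': q7 → q4
  read '1': q4 → q6
  read '0': q6 → q7
  read '2': q7 → q7
  read '1': q7 → q4
  end q4, rejected
w3:
  start at q5
  read '1': q5 → q1
  read '0': q1 → q0
  read '2': q0 → q4
  read '0': q4 → q0
  read '1': q0 → q3
  read '1': q3 → q1
  read '0': q1 → q0
  read '2': q0 → q4
  read '2': q4 → q2
  read '2': q2 → q1
  read '2': q1 → q7
  read '2': q7 → q7
  read '0': q7 → q6
  read '1': q6 → q6
  read '1': q6 → q6
  read '1': q6 → q6
  read '2': q6 → q5
  end q5, rejected
w4:
  start at q5
  read '1': q5 → q1
  read '1': q1 → q2
  read '2': q2 → q1
  read '2': q1 → q7
  read '2': q7 → q7
  read '2': q7 → q7
  read '2': q7 → q7
  read '2': q7 → q7
  read '0': q7 → q6
  read '1': q6 → q6
  read '0': q6 → q7
  read '0': q7 → q6
  read '0': q6 → q7
  read '2': q7 → q7
  read '1': q7 → q4
  read '0': q4 → q0
  read '2': q0 → q4
  read '2': q4 → q2
  read '2': q2 → q1
  end q1, accepted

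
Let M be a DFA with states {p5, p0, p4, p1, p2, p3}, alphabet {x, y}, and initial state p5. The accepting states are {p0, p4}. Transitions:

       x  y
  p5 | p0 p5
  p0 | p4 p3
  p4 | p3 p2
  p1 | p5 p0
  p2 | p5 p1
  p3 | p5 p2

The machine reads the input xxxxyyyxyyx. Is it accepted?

p5 → p0 → p4 → p3 → p5 → p5 → p5 → p5 → p0 → p3 → p2 → p5
End state p5 is not accepting.

No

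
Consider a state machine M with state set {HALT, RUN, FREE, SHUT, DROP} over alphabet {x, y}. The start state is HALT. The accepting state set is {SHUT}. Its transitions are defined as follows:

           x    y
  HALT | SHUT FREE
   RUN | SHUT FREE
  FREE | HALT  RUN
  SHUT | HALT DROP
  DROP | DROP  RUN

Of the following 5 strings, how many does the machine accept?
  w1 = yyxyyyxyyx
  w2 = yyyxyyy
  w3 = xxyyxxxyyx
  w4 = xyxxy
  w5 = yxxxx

w1: Trace: HALT -y-> FREE -y-> RUN -x-> SHUT -y-> DROP -y-> RUN -y-> FREE -x-> HALT -y-> FREE -y-> RUN -x-> SHUT  → end SHUT, accepted
w2: Trace: HALT -y-> FREE -y-> RUN -y-> FREE -x-> HALT -y-> FREE -y-> RUN -y-> FREE  → end FREE, rejected
w3: Trace: HALT -x-> SHUT -x-> HALT -y-> FREE -y-> RUN -x-> SHUT -x-> HALT -x-> SHUT -y-> DROP -y-> RUN -x-> SHUT  → end SHUT, accepted
w4: Trace: HALT -x-> SHUT -y-> DROP -x-> DROP -x-> DROP -y-> RUN  → end RUN, rejected
w5: Trace: HALT -y-> FREE -x-> HALT -x-> SHUT -x-> HALT -x-> SHUT  → end SHUT, accepted

3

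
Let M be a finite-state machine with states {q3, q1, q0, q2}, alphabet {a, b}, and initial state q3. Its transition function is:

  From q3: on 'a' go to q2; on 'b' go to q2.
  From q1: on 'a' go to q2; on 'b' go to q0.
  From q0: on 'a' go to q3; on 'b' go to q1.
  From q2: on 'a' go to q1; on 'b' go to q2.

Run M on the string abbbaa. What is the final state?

q3 → q2 → q2 → q2 → q2 → q1 → q2

q2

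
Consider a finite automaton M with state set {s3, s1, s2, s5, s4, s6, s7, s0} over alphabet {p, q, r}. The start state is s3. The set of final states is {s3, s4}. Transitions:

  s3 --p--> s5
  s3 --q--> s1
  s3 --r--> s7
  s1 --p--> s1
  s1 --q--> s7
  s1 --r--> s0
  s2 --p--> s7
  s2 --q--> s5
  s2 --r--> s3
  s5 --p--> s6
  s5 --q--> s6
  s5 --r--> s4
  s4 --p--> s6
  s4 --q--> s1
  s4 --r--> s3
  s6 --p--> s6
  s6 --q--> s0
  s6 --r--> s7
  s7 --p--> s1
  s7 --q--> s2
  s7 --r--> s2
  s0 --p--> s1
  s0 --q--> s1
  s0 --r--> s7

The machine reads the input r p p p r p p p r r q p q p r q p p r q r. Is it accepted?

start at s3
read 'r': s3 → s7
read 'p': s7 → s1
read 'p': s1 → s1
read 'p': s1 → s1
read 'r': s1 → s0
read 'p': s0 → s1
read 'p': s1 → s1
read 'p': s1 → s1
read 'r': s1 → s0
read 'r': s0 → s7
read 'q': s7 → s2
read 'p': s2 → s7
read 'q': s7 → s2
read 'p': s2 → s7
read 'r': s7 → s2
read 'q': s2 → s5
read 'p': s5 → s6
read 'p': s6 → s6
read 'r': s6 → s7
read 'q': s7 → s2
read 'r': s2 → s3
End state s3 is accepting.

Yes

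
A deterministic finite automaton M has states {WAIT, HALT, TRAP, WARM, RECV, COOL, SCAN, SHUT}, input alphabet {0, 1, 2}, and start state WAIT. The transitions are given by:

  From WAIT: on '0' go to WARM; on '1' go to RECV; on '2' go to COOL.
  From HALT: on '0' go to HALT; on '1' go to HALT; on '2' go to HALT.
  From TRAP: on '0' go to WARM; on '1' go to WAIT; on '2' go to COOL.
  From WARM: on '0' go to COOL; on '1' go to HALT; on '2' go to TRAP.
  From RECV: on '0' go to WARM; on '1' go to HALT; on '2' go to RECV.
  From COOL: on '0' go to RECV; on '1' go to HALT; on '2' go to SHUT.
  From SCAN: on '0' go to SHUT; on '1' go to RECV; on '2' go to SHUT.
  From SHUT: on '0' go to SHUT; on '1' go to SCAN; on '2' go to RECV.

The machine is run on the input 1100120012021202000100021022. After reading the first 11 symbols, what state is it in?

HALT

WAIT → RECV → HALT → HALT → HALT → HALT → HALT → HALT → HALT → HALT → HALT → HALT
After 11 symbols: HALT.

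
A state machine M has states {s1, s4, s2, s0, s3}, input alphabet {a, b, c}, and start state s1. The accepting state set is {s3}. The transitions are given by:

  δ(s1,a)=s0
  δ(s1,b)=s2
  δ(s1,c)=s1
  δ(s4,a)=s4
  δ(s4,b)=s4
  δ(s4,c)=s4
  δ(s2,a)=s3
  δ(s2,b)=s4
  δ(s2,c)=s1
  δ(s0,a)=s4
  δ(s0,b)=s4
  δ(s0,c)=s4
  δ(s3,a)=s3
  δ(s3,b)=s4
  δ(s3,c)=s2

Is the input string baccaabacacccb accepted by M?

start at s1
read 'b': s1 → s2
read 'a': s2 → s3
read 'c': s3 → s2
read 'c': s2 → s1
read 'a': s1 → s0
read 'a': s0 → s4
read 'b': s4 → s4
read 'a': s4 → s4
read 'c': s4 → s4
read 'a': s4 → s4
read 'c': s4 → s4
read 'c': s4 → s4
read 'c': s4 → s4
read 'b': s4 → s4
End state s4 is not accepting.

No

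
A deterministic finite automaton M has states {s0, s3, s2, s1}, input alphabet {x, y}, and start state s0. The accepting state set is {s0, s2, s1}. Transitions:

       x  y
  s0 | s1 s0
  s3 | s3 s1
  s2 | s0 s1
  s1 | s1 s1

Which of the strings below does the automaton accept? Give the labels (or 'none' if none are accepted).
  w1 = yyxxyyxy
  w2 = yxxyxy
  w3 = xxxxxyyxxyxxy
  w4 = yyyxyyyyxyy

w1: s0 → s0 → s0 → s1 → s1 → s1 → s1 → s1 → s1  → end s1, accepted
w2: s0 → s0 → s1 → s1 → s1 → s1 → s1  → end s1, accepted
w3: s0 → s1 → s1 → s1 → s1 → s1 → s1 → s1 → s1 → s1 → s1 → s1 → s1 → s1  → end s1, accepted
w4: s0 → s0 → s0 → s0 → s1 → s1 → s1 → s1 → s1 → s1 → s1 → s1  → end s1, accepted

w1, w2, w3, w4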